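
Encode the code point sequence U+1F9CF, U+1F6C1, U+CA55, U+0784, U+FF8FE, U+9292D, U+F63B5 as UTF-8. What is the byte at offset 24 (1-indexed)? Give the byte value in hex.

0x8E

1-indexed offset 24 is 0-indexed offset 23.
U+1F9CF → 4-byte form F0 9F A7 8F at offsets 0–3.
U+1F6C1 → 4-byte form F0 9F 9B 81 at offsets 4–7.
U+CA55 → 3-byte form EC A9 95 at offsets 8–10.
U+0784 → 2-byte form DE 84 at offsets 11–12.
U+FF8FE → 4-byte form F3 BF A3 BE at offsets 13–16.
U+9292D → 4-byte form F2 92 A4 AD at offsets 17–20.
U+F63B5 → 4-byte form F3 B6 8E B5 at offsets 21–24.
Offset 23 falls in char 7's range; it's byte 3 of F3 B6 8E B5 = 0x8E.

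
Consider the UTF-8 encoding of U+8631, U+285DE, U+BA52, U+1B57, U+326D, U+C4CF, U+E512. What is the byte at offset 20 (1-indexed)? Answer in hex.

0xEE

1-indexed offset 20 is 0-indexed offset 19.
U+8631 → 3-byte form E8 98 B1 at offsets 0–2.
U+285DE → 4-byte form F0 A8 97 9E at offsets 3–6.
U+BA52 → 3-byte form EB A9 92 at offsets 7–9.
U+1B57 → 3-byte form E1 AD 97 at offsets 10–12.
U+326D → 3-byte form E3 89 AD at offsets 13–15.
U+C4CF → 3-byte form EC 93 8F at offsets 16–18.
U+E512 → 3-byte form EE 94 92 at offsets 19–21.
Offset 19 falls in char 7's range; it's byte 1 of EE 94 92 = 0xEE.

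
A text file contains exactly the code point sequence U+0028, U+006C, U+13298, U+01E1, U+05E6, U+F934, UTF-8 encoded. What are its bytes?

U+0028: 1-byte form → 28.
U+006C: 1-byte form → 6C.
U+13298: 4-byte form → F0 93 8A 98.
U+01E1: 2-byte form → C7 A1.
U+05E6: 2-byte form → D7 A6.
U+F934: 3-byte form → EF A4 B4.
Concatenated (13 bytes): 28 6C F0 93 8A 98 C7 A1 D7 A6 EF A4 B4.

28 6C F0 93 8A 98 C7 A1 D7 A6 EF A4 B4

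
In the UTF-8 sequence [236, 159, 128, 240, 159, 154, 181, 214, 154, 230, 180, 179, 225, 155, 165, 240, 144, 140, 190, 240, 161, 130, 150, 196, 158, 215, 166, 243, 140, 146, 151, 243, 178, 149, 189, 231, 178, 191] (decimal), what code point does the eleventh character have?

U+F257D

Offset 0: leading byte 0xEC = 11101100 → 3-byte char #1 = EC 9F 80.
Offset 3: leading byte 0xF0 = 11110000 → 4-byte char #2 = F0 9F 9A B5.
Offset 7: leading byte 0xD6 = 11010110 → 2-byte char #3 = D6 9A.
Offset 9: leading byte 0xE6 = 11100110 → 3-byte char #4 = E6 B4 B3.
Offset 12: leading byte 0xE1 = 11100001 → 3-byte char #5 = E1 9B A5.
Offset 15: leading byte 0xF0 = 11110000 → 4-byte char #6 = F0 90 8C BE.
Offset 19: leading byte 0xF0 = 11110000 → 4-byte char #7 = F0 A1 82 96.
Offset 23: leading byte 0xC4 = 11000100 → 2-byte char #8 = C4 9E.
Offset 25: leading byte 0xD7 = 11010111 → 2-byte char #9 = D7 A6.
Offset 27: leading byte 0xF3 = 11110011 → 4-byte char #10 = F3 8C 92 97.
Offset 31: leading byte 0xF3 = 11110011 → 4-byte char #11 = F3 B2 95 BD.
Leading byte 0xF3 = 11110011 matches 11110xxx → 4-byte sequence.
Byte 1: 0xF3 = 11110011, payload 011 (3 bits).
Byte 2: 0xB2 = 10110010 (10xxxxxx ✓), payload 110010.
Byte 3: 0x95 = 10010101 (10xxxxxx ✓), payload 010101.
Byte 4: 0xBD = 10111101 (10xxxxxx ✓), payload 111101.
Concatenate: 011110010010101111101 = 0xF257D (21 bits → U+F257D).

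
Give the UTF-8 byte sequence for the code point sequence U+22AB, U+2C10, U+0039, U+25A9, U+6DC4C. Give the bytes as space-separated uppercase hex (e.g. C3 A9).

E2 8A AB E2 B0 90 39 E2 96 A9 F1 AD B1 8C

U+22AB: 3-byte form → E2 8A AB.
U+2C10: 3-byte form → E2 B0 90.
U+0039: 1-byte form → 39.
U+25A9: 3-byte form → E2 96 A9.
U+6DC4C: 4-byte form → F1 AD B1 8C.
Concatenated (14 bytes): E2 8A AB E2 B0 90 39 E2 96 A9 F1 AD B1 8C.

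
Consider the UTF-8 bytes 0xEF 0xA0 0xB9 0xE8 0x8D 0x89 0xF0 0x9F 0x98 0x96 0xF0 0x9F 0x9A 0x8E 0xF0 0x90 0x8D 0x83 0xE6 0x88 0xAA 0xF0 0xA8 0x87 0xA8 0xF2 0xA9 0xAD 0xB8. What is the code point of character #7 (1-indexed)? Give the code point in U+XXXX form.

U+281E8

Offset 0: leading byte 0xEF = 11101111 → 3-byte char #1 = EF A0 B9.
Offset 3: leading byte 0xE8 = 11101000 → 3-byte char #2 = E8 8D 89.
Offset 6: leading byte 0xF0 = 11110000 → 4-byte char #3 = F0 9F 98 96.
Offset 10: leading byte 0xF0 = 11110000 → 4-byte char #4 = F0 9F 9A 8E.
Offset 14: leading byte 0xF0 = 11110000 → 4-byte char #5 = F0 90 8D 83.
Offset 18: leading byte 0xE6 = 11100110 → 3-byte char #6 = E6 88 AA.
Offset 21: leading byte 0xF0 = 11110000 → 4-byte char #7 = F0 A8 87 A8.
Leading byte 0xF0 = 11110000 matches 11110xxx → 4-byte sequence.
Byte 1: 0xF0 = 11110000, payload 000 (3 bits).
Byte 2: 0xA8 = 10101000 (10xxxxxx ✓), payload 101000.
Byte 3: 0x87 = 10000111 (10xxxxxx ✓), payload 000111.
Byte 4: 0xA8 = 10101000 (10xxxxxx ✓), payload 101000.
Concatenate: 000101000000111101000 = 0x281E8 (21 bits → U+281E8).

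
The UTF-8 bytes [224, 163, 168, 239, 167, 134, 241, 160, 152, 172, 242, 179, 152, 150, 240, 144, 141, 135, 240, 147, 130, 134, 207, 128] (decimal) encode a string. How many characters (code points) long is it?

Byte at offset 0: 0xE0 = 11100000 → 3-byte char (#1). Advance 3.
Byte at offset 3: 0xEF = 11101111 → 3-byte char (#2). Advance 3.
Byte at offset 6: 0xF1 = 11110001 → 4-byte char (#3). Advance 4.
Byte at offset 10: 0xF2 = 11110010 → 4-byte char (#4). Advance 4.
Byte at offset 14: 0xF0 = 11110000 → 4-byte char (#5). Advance 4.
Byte at offset 18: 0xF0 = 11110000 → 4-byte char (#6). Advance 4.
Byte at offset 22: 0xCF = 11001111 → 2-byte char (#7). Advance 2.
Reached end at offset 24 after 7 code points.

7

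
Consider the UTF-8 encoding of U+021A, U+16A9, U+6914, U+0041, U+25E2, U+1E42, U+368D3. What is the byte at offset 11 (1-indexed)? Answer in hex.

0x97

1-indexed offset 11 is 0-indexed offset 10.
U+021A → 2-byte form C8 9A at offsets 0–1.
U+16A9 → 3-byte form E1 9A A9 at offsets 2–4.
U+6914 → 3-byte form E6 A4 94 at offsets 5–7.
U+0041 → 1-byte form 41 at offsets 8–8.
U+25E2 → 3-byte form E2 97 A2 at offsets 9–11.
Offset 10 falls in char 5's range; it's byte 2 of E2 97 A2 = 0x97.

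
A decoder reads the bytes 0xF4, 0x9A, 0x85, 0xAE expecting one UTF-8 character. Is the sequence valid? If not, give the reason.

invalid (encodes a value above U+10FFFF)

Leading byte 0xF4 = 11110100 → 4-byte form.
Payload = 0x11A16E, which exceeds U+10FFFF, the maximum Unicode code point. (Leading bytes F5–FF, or F4 followed by ≥ 0x90, are invalid.)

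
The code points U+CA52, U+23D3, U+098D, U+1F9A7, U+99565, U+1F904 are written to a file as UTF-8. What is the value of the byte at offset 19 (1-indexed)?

1-indexed offset 19 is 0-indexed offset 18.
U+CA52 → 3-byte form EC A9 92 at offsets 0–2.
U+23D3 → 3-byte form E2 8F 93 at offsets 3–5.
U+098D → 3-byte form E0 A6 8D at offsets 6–8.
U+1F9A7 → 4-byte form F0 9F A6 A7 at offsets 9–12.
U+99565 → 4-byte form F2 99 95 A5 at offsets 13–16.
U+1F904 → 4-byte form F0 9F A4 84 at offsets 17–20.
Offset 18 falls in char 6's range; it's byte 2 of F0 9F A4 84 = 0x9F.

0x9F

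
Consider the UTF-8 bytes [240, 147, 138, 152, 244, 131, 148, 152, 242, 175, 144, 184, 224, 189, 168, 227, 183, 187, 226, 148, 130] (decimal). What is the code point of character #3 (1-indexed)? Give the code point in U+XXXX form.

Offset 0: leading byte 0xF0 = 11110000 → 4-byte char #1 = F0 93 8A 98.
Offset 4: leading byte 0xF4 = 11110100 → 4-byte char #2 = F4 83 94 98.
Offset 8: leading byte 0xF2 = 11110010 → 4-byte char #3 = F2 AF 90 B8.
Leading byte 0xF2 = 11110010 matches 11110xxx → 4-byte sequence.
Byte 1: 0xF2 = 11110010, payload 010 (3 bits).
Byte 2: 0xAF = 10101111 (10xxxxxx ✓), payload 101111.
Byte 3: 0x90 = 10010000 (10xxxxxx ✓), payload 010000.
Byte 4: 0xB8 = 10111000 (10xxxxxx ✓), payload 111000.
Concatenate: 010101111010000111000 = 0xAF438 (21 bits → U+AF438).

U+AF438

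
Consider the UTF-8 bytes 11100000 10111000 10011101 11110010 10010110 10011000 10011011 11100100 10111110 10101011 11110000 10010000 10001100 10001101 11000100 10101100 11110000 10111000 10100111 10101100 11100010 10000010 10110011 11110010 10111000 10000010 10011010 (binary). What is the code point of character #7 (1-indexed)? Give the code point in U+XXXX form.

U+20B3

Offset 0: leading byte 0xE0 = 11100000 → 3-byte char #1 = E0 B8 9D.
Offset 3: leading byte 0xF2 = 11110010 → 4-byte char #2 = F2 96 98 9B.
Offset 7: leading byte 0xE4 = 11100100 → 3-byte char #3 = E4 BE AB.
Offset 10: leading byte 0xF0 = 11110000 → 4-byte char #4 = F0 90 8C 8D.
Offset 14: leading byte 0xC4 = 11000100 → 2-byte char #5 = C4 AC.
Offset 16: leading byte 0xF0 = 11110000 → 4-byte char #6 = F0 B8 A7 AC.
Offset 20: leading byte 0xE2 = 11100010 → 3-byte char #7 = E2 82 B3.
Leading byte 0xE2 = 11100010 matches 1110xxxx → 3-byte sequence.
Byte 1: 0xE2 = 11100010, payload 0010 (4 bits).
Byte 2: 0x82 = 10000010 (10xxxxxx ✓), payload 000010.
Byte 3: 0xB3 = 10110011 (10xxxxxx ✓), payload 110011.
Concatenate: 0010000010110011 = 0x20B3 (16 bits → U+20B3).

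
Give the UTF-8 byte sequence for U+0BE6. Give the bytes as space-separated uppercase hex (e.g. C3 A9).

E0 AF A6

U+0BE6 = 0xBE6 = 3046 decimal. In range U+0800–U+FFFF → 3-byte form: 1110xxxx 10xxxxxx 10xxxxxx.
Binary (16 bits): 0000101111100110.
Split 4+6+6: 0000 | 101111 | 100110.
Byte 1: 11100000 = 0xE0.
Byte 2: 10101111 = 0xAF.
Byte 3: 10100110 = 0xA6.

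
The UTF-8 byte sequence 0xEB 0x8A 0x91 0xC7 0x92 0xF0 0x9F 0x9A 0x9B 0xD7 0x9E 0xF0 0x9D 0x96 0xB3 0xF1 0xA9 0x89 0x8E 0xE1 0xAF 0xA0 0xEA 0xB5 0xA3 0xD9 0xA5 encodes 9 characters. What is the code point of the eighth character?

U+AD63

Offset 0: leading byte 0xEB = 11101011 → 3-byte char #1 = EB 8A 91.
Offset 3: leading byte 0xC7 = 11000111 → 2-byte char #2 = C7 92.
Offset 5: leading byte 0xF0 = 11110000 → 4-byte char #3 = F0 9F 9A 9B.
Offset 9: leading byte 0xD7 = 11010111 → 2-byte char #4 = D7 9E.
Offset 11: leading byte 0xF0 = 11110000 → 4-byte char #5 = F0 9D 96 B3.
Offset 15: leading byte 0xF1 = 11110001 → 4-byte char #6 = F1 A9 89 8E.
Offset 19: leading byte 0xE1 = 11100001 → 3-byte char #7 = E1 AF A0.
Offset 22: leading byte 0xEA = 11101010 → 3-byte char #8 = EA B5 A3.
Leading byte 0xEA = 11101010 matches 1110xxxx → 3-byte sequence.
Byte 1: 0xEA = 11101010, payload 1010 (4 bits).
Byte 2: 0xB5 = 10110101 (10xxxxxx ✓), payload 110101.
Byte 3: 0xA3 = 10100011 (10xxxxxx ✓), payload 100011.
Concatenate: 1010110101100011 = 0xAD63 (16 bits → U+AD63).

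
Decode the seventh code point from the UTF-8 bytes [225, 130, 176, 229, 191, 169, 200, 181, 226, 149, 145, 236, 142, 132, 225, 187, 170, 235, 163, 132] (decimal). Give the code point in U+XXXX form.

U+B8C4

Offset 0: leading byte 0xE1 = 11100001 → 3-byte char #1 = E1 82 B0.
Offset 3: leading byte 0xE5 = 11100101 → 3-byte char #2 = E5 BF A9.
Offset 6: leading byte 0xC8 = 11001000 → 2-byte char #3 = C8 B5.
Offset 8: leading byte 0xE2 = 11100010 → 3-byte char #4 = E2 95 91.
Offset 11: leading byte 0xEC = 11101100 → 3-byte char #5 = EC 8E 84.
Offset 14: leading byte 0xE1 = 11100001 → 3-byte char #6 = E1 BB AA.
Offset 17: leading byte 0xEB = 11101011 → 3-byte char #7 = EB A3 84.
Leading byte 0xEB = 11101011 matches 1110xxxx → 3-byte sequence.
Byte 1: 0xEB = 11101011, payload 1011 (4 bits).
Byte 2: 0xA3 = 10100011 (10xxxxxx ✓), payload 100011.
Byte 3: 0x84 = 10000100 (10xxxxxx ✓), payload 000100.
Concatenate: 1011100011000100 = 0xB8C4 (16 bits → U+B8C4).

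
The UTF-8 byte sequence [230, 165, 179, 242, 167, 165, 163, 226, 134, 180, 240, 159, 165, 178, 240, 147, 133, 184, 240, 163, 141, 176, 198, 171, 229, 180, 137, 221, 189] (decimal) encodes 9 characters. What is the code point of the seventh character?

Offset 0: leading byte 0xE6 = 11100110 → 3-byte char #1 = E6 A5 B3.
Offset 3: leading byte 0xF2 = 11110010 → 4-byte char #2 = F2 A7 A5 A3.
Offset 7: leading byte 0xE2 = 11100010 → 3-byte char #3 = E2 86 B4.
Offset 10: leading byte 0xF0 = 11110000 → 4-byte char #4 = F0 9F A5 B2.
Offset 14: leading byte 0xF0 = 11110000 → 4-byte char #5 = F0 93 85 B8.
Offset 18: leading byte 0xF0 = 11110000 → 4-byte char #6 = F0 A3 8D B0.
Offset 22: leading byte 0xC6 = 11000110 → 2-byte char #7 = C6 AB.
Leading byte 0xC6 = 11000110 matches 110xxxxx → 2-byte sequence.
Byte 1: 0xC6 = 11000110, payload 00110 (5 bits).
Byte 2: 0xAB = 10101011 (10xxxxxx ✓), payload 101011.
Concatenate: 00110101011 = 0x1AB (11 bits → U+01AB).

U+01AB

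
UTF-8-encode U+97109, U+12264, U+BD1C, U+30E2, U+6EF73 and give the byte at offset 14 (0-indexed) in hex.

0xF1

U+97109 → 4-byte form F2 97 84 89 at offsets 0–3.
U+12264 → 4-byte form F0 92 89 A4 at offsets 4–7.
U+BD1C → 3-byte form EB B4 9C at offsets 8–10.
U+30E2 → 3-byte form E3 83 A2 at offsets 11–13.
U+6EF73 → 4-byte form F1 AE BD B3 at offsets 14–17.
Offset 14 falls in char 5's range; it's byte 1 of F1 AE BD B3 = 0xF1.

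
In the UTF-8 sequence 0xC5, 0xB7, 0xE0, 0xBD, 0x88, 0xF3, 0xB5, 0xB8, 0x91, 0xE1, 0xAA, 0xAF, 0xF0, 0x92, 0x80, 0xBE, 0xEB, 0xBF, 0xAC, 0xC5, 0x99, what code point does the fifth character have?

Offset 0: leading byte 0xC5 = 11000101 → 2-byte char #1 = C5 B7.
Offset 2: leading byte 0xE0 = 11100000 → 3-byte char #2 = E0 BD 88.
Offset 5: leading byte 0xF3 = 11110011 → 4-byte char #3 = F3 B5 B8 91.
Offset 9: leading byte 0xE1 = 11100001 → 3-byte char #4 = E1 AA AF.
Offset 12: leading byte 0xF0 = 11110000 → 4-byte char #5 = F0 92 80 BE.
Leading byte 0xF0 = 11110000 matches 11110xxx → 4-byte sequence.
Byte 1: 0xF0 = 11110000, payload 000 (3 bits).
Byte 2: 0x92 = 10010010 (10xxxxxx ✓), payload 010010.
Byte 3: 0x80 = 10000000 (10xxxxxx ✓), payload 000000.
Byte 4: 0xBE = 10111110 (10xxxxxx ✓), payload 111110.
Concatenate: 000010010000000111110 = 0x1203E (21 bits → U+1203E).

U+1203E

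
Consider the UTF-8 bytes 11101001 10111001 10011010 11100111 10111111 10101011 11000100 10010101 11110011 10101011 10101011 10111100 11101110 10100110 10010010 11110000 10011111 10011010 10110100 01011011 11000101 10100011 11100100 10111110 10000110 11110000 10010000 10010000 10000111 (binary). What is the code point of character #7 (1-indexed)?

Offset 0: leading byte 0xE9 = 11101001 → 3-byte char #1 = E9 B9 9A.
Offset 3: leading byte 0xE7 = 11100111 → 3-byte char #2 = E7 BF AB.
Offset 6: leading byte 0xC4 = 11000100 → 2-byte char #3 = C4 95.
Offset 8: leading byte 0xF3 = 11110011 → 4-byte char #4 = F3 AB AB BC.
Offset 12: leading byte 0xEE = 11101110 → 3-byte char #5 = EE A6 92.
Offset 15: leading byte 0xF0 = 11110000 → 4-byte char #6 = F0 9F 9A B4.
Offset 19: leading byte 0x5B = 01011011 → 1-byte char #7 = 5B.
Leading byte 0x5B = 01011011 matches 0xxxxxxx → 1-byte sequence.
Byte 1: 0x5B = 01011011, payload 1011011 (7 bits).
Concatenate: 1011011 = 0x5B (7 bits → U+005B).

U+005B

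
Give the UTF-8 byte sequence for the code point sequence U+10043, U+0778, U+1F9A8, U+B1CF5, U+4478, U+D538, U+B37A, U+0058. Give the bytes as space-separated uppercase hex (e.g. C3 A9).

F0 90 81 83 DD B8 F0 9F A6 A8 F2 B1 B3 B5 E4 91 B8 ED 94 B8 EB 8D BA 58

U+10043: 4-byte form → F0 90 81 83.
U+0778: 2-byte form → DD B8.
U+1F9A8: 4-byte form → F0 9F A6 A8.
U+B1CF5: 4-byte form → F2 B1 B3 B5.
U+4478: 3-byte form → E4 91 B8.
U+D538: 3-byte form → ED 94 B8.
U+B37A: 3-byte form → EB 8D BA.
U+0058: 1-byte form → 58.
Concatenated (24 bytes): F0 90 81 83 DD B8 F0 9F A6 A8 F2 B1 B3 B5 E4 91 B8 ED 94 B8 EB 8D BA 58.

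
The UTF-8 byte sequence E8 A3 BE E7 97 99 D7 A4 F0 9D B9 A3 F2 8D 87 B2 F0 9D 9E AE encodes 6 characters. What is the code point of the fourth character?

Offset 0: leading byte 0xE8 = 11101000 → 3-byte char #1 = E8 A3 BE.
Offset 3: leading byte 0xE7 = 11100111 → 3-byte char #2 = E7 97 99.
Offset 6: leading byte 0xD7 = 11010111 → 2-byte char #3 = D7 A4.
Offset 8: leading byte 0xF0 = 11110000 → 4-byte char #4 = F0 9D B9 A3.
Leading byte 0xF0 = 11110000 matches 11110xxx → 4-byte sequence.
Byte 1: 0xF0 = 11110000, payload 000 (3 bits).
Byte 2: 0x9D = 10011101 (10xxxxxx ✓), payload 011101.
Byte 3: 0xB9 = 10111001 (10xxxxxx ✓), payload 111001.
Byte 4: 0xA3 = 10100011 (10xxxxxx ✓), payload 100011.
Concatenate: 000011101111001100011 = 0x1DE63 (21 bits → U+1DE63).

U+1DE63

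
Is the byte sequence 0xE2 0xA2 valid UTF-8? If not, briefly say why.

invalid (sequence truncated)

Leading byte 0xE2 = 11100010 → 3-byte form, but only 2 bytes are present.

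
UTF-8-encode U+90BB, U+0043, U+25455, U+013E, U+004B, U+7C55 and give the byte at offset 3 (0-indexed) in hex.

0x43

U+90BB → 3-byte form E9 82 BB at offsets 0–2.
U+0043 → 1-byte form 43 at offsets 3–3.
Offset 3 falls in char 2's range; it's byte 1 of 43 = 0x43.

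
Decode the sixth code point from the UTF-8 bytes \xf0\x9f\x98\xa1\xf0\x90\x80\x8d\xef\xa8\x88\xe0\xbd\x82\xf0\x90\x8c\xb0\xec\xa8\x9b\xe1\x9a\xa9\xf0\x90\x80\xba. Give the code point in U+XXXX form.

Offset 0: leading byte 0xF0 = 11110000 → 4-byte char #1 = F0 9F 98 A1.
Offset 4: leading byte 0xF0 = 11110000 → 4-byte char #2 = F0 90 80 8D.
Offset 8: leading byte 0xEF = 11101111 → 3-byte char #3 = EF A8 88.
Offset 11: leading byte 0xE0 = 11100000 → 3-byte char #4 = E0 BD 82.
Offset 14: leading byte 0xF0 = 11110000 → 4-byte char #5 = F0 90 8C B0.
Offset 18: leading byte 0xEC = 11101100 → 3-byte char #6 = EC A8 9B.
Leading byte 0xEC = 11101100 matches 1110xxxx → 3-byte sequence.
Byte 1: 0xEC = 11101100, payload 1100 (4 bits).
Byte 2: 0xA8 = 10101000 (10xxxxxx ✓), payload 101000.
Byte 3: 0x9B = 10011011 (10xxxxxx ✓), payload 011011.
Concatenate: 1100101000011011 = 0xCA1B (16 bits → U+CA1B).

U+CA1B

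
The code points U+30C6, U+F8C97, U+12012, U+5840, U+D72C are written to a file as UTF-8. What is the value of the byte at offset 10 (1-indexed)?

0x80

1-indexed offset 10 is 0-indexed offset 9.
U+30C6 → 3-byte form E3 83 86 at offsets 0–2.
U+F8C97 → 4-byte form F3 B8 B2 97 at offsets 3–6.
U+12012 → 4-byte form F0 92 80 92 at offsets 7–10.
Offset 9 falls in char 3's range; it's byte 3 of F0 92 80 92 = 0x80.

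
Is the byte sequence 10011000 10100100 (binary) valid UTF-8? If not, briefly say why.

Byte 0x98 = 10011000 has the form 10xxxxxx — a continuation byte — but there is no preceding leading byte.

invalid (continuation byte with no leading byte)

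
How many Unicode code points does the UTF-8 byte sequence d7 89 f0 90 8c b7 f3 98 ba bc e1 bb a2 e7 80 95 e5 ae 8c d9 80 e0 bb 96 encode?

Byte at offset 0: 0xD7 = 11010111 → 2-byte char (#1). Advance 2.
Byte at offset 2: 0xF0 = 11110000 → 4-byte char (#2). Advance 4.
Byte at offset 6: 0xF3 = 11110011 → 4-byte char (#3). Advance 4.
Byte at offset 10: 0xE1 = 11100001 → 3-byte char (#4). Advance 3.
Byte at offset 13: 0xE7 = 11100111 → 3-byte char (#5). Advance 3.
Byte at offset 16: 0xE5 = 11100101 → 3-byte char (#6). Advance 3.
Byte at offset 19: 0xD9 = 11011001 → 2-byte char (#7). Advance 2.
Byte at offset 21: 0xE0 = 11100000 → 3-byte char (#8). Advance 3.
Reached end at offset 24 after 8 code points.

8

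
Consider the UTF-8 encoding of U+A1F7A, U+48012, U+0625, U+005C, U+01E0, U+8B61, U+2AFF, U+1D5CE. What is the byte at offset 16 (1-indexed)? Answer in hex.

0xA1

1-indexed offset 16 is 0-indexed offset 15.
U+A1F7A → 4-byte form F2 A1 BD BA at offsets 0–3.
U+48012 → 4-byte form F1 88 80 92 at offsets 4–7.
U+0625 → 2-byte form D8 A5 at offsets 8–9.
U+005C → 1-byte form 5C at offsets 10–10.
U+01E0 → 2-byte form C7 A0 at offsets 11–12.
U+8B61 → 3-byte form E8 AD A1 at offsets 13–15.
Offset 15 falls in char 6's range; it's byte 3 of E8 AD A1 = 0xA1.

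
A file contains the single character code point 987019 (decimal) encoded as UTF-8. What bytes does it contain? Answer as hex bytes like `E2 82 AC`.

U+F0F8B = 0xF0F8B = 987019 decimal. In range U+10000–U+10FFFF → 4-byte form: 11110xxx 10xxxxxx 10xxxxxx 10xxxxxx.
Binary (21 bits): 011110000111110001011.
Split 3+6+6+6: 011 | 110000 | 111110 | 001011.
Byte 1: 11110011 = 0xF3.
Byte 2: 10110000 = 0xB0.
Byte 3: 10111110 = 0xBE.
Byte 4: 10001011 = 0x8B.

F3 B0 BE 8B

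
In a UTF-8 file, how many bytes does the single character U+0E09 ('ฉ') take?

3

U+0E09 = 0xE09. UTF-8 uses 1 byte below 0x80, 2 below 0x800, 3 below 0x10000, 4 up to 0x10FFFF. 0xE09 is in U+0800–U+FFFF → 3 bytes.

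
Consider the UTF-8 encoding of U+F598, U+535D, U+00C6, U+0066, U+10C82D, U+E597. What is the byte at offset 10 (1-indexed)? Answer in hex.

0xF4

1-indexed offset 10 is 0-indexed offset 9.
U+F598 → 3-byte form EF 96 98 at offsets 0–2.
U+535D → 3-byte form E5 8D 9D at offsets 3–5.
U+00C6 → 2-byte form C3 86 at offsets 6–7.
U+0066 → 1-byte form 66 at offsets 8–8.
U+10C82D → 4-byte form F4 8C A0 AD at offsets 9–12.
Offset 9 falls in char 5's range; it's byte 1 of F4 8C A0 AD = 0xF4.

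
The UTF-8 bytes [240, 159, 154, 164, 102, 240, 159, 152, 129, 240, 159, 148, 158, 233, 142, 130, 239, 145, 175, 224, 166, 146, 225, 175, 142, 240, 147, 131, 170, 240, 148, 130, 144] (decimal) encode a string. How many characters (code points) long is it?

10

Byte at offset 0: 0xF0 = 11110000 → 4-byte char (#1). Advance 4.
Byte at offset 4: 0x66 = 01100110 → 1-byte char (#2). Advance 1.
Byte at offset 5: 0xF0 = 11110000 → 4-byte char (#3). Advance 4.
Byte at offset 9: 0xF0 = 11110000 → 4-byte char (#4). Advance 4.
Byte at offset 13: 0xE9 = 11101001 → 3-byte char (#5). Advance 3.
Byte at offset 16: 0xEF = 11101111 → 3-byte char (#6). Advance 3.
Byte at offset 19: 0xE0 = 11100000 → 3-byte char (#7). Advance 3.
Byte at offset 22: 0xE1 = 11100001 → 3-byte char (#8). Advance 3.
Byte at offset 25: 0xF0 = 11110000 → 4-byte char (#9). Advance 4.
Byte at offset 29: 0xF0 = 11110000 → 4-byte char (#10). Advance 4.
Reached end at offset 33 after 10 code points.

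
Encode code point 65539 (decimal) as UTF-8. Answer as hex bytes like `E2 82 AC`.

F0 90 80 83

U+10003 = 0x10003 = 65539 decimal. In range U+10000–U+10FFFF → 4-byte form: 11110xxx 10xxxxxx 10xxxxxx 10xxxxxx.
Binary (21 bits): 000010000000000000011.
Split 3+6+6+6: 000 | 010000 | 000000 | 000011.
Byte 1: 11110000 = 0xF0.
Byte 2: 10010000 = 0x90.
Byte 3: 10000000 = 0x80.
Byte 4: 10000011 = 0x83.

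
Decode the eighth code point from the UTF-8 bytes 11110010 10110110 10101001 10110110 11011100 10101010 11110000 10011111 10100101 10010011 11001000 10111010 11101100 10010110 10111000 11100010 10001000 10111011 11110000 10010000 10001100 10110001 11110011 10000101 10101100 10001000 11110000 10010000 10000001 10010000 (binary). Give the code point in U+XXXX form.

Offset 0: leading byte 0xF2 = 11110010 → 4-byte char #1 = F2 B6 A9 B6.
Offset 4: leading byte 0xDC = 11011100 → 2-byte char #2 = DC AA.
Offset 6: leading byte 0xF0 = 11110000 → 4-byte char #3 = F0 9F A5 93.
Offset 10: leading byte 0xC8 = 11001000 → 2-byte char #4 = C8 BA.
Offset 12: leading byte 0xEC = 11101100 → 3-byte char #5 = EC 96 B8.
Offset 15: leading byte 0xE2 = 11100010 → 3-byte char #6 = E2 88 BB.
Offset 18: leading byte 0xF0 = 11110000 → 4-byte char #7 = F0 90 8C B1.
Offset 22: leading byte 0xF3 = 11110011 → 4-byte char #8 = F3 85 AC 88.
Leading byte 0xF3 = 11110011 matches 11110xxx → 4-byte sequence.
Byte 1: 0xF3 = 11110011, payload 011 (3 bits).
Byte 2: 0x85 = 10000101 (10xxxxxx ✓), payload 000101.
Byte 3: 0xAC = 10101100 (10xxxxxx ✓), payload 101100.
Byte 4: 0x88 = 10001000 (10xxxxxx ✓), payload 001000.
Concatenate: 011000101101100001000 = 0xC5B08 (21 bits → U+C5B08).

U+C5B08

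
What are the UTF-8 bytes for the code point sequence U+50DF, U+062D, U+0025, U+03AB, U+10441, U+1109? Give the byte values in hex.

U+50DF: 3-byte form → E5 83 9F.
U+062D: 2-byte form → D8 AD.
U+0025: 1-byte form → 25.
U+03AB: 2-byte form → CE AB.
U+10441: 4-byte form → F0 90 91 81.
U+1109: 3-byte form → E1 84 89.
Concatenated (15 bytes): E5 83 9F D8 AD 25 CE AB F0 90 91 81 E1 84 89.

E5 83 9F D8 AD 25 CE AB F0 90 91 81 E1 84 89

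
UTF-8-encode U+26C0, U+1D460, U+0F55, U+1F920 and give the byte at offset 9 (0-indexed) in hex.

0x95

U+26C0 → 3-byte form E2 9B 80 at offsets 0–2.
U+1D460 → 4-byte form F0 9D 91 A0 at offsets 3–6.
U+0F55 → 3-byte form E0 BD 95 at offsets 7–9.
Offset 9 falls in char 3's range; it's byte 3 of E0 BD 95 = 0x95.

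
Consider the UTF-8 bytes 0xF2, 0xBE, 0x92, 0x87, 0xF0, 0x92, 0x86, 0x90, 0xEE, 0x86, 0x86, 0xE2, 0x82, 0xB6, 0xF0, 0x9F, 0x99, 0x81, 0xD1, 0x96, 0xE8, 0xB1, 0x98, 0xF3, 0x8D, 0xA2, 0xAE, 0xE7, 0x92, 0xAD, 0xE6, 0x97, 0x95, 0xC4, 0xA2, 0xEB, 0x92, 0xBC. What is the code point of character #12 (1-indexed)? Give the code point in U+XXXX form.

U+B4BC

Offset 0: leading byte 0xF2 = 11110010 → 4-byte char #1 = F2 BE 92 87.
Offset 4: leading byte 0xF0 = 11110000 → 4-byte char #2 = F0 92 86 90.
Offset 8: leading byte 0xEE = 11101110 → 3-byte char #3 = EE 86 86.
Offset 11: leading byte 0xE2 = 11100010 → 3-byte char #4 = E2 82 B6.
Offset 14: leading byte 0xF0 = 11110000 → 4-byte char #5 = F0 9F 99 81.
Offset 18: leading byte 0xD1 = 11010001 → 2-byte char #6 = D1 96.
Offset 20: leading byte 0xE8 = 11101000 → 3-byte char #7 = E8 B1 98.
Offset 23: leading byte 0xF3 = 11110011 → 4-byte char #8 = F3 8D A2 AE.
Offset 27: leading byte 0xE7 = 11100111 → 3-byte char #9 = E7 92 AD.
Offset 30: leading byte 0xE6 = 11100110 → 3-byte char #10 = E6 97 95.
Offset 33: leading byte 0xC4 = 11000100 → 2-byte char #11 = C4 A2.
Offset 35: leading byte 0xEB = 11101011 → 3-byte char #12 = EB 92 BC.
Leading byte 0xEB = 11101011 matches 1110xxxx → 3-byte sequence.
Byte 1: 0xEB = 11101011, payload 1011 (4 bits).
Byte 2: 0x92 = 10010010 (10xxxxxx ✓), payload 010010.
Byte 3: 0xBC = 10111100 (10xxxxxx ✓), payload 111100.
Concatenate: 1011010010111100 = 0xB4BC (16 bits → U+B4BC).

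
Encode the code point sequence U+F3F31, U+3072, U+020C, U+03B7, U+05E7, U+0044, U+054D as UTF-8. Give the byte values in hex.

U+F3F31: 4-byte form → F3 B3 BC B1.
U+3072: 3-byte form → E3 81 B2.
U+020C: 2-byte form → C8 8C.
U+03B7: 2-byte form → CE B7.
U+05E7: 2-byte form → D7 A7.
U+0044: 1-byte form → 44.
U+054D: 2-byte form → D5 8D.
Concatenated (16 bytes): F3 B3 BC B1 E3 81 B2 C8 8C CE B7 D7 A7 44 D5 8D.

F3 B3 BC B1 E3 81 B2 C8 8C CE B7 D7 A7 44 D5 8D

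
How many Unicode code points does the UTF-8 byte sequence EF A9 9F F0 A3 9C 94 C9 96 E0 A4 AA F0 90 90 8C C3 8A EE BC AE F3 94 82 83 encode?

8

Byte at offset 0: 0xEF = 11101111 → 3-byte char (#1). Advance 3.
Byte at offset 3: 0xF0 = 11110000 → 4-byte char (#2). Advance 4.
Byte at offset 7: 0xC9 = 11001001 → 2-byte char (#3). Advance 2.
Byte at offset 9: 0xE0 = 11100000 → 3-byte char (#4). Advance 3.
Byte at offset 12: 0xF0 = 11110000 → 4-byte char (#5). Advance 4.
Byte at offset 16: 0xC3 = 11000011 → 2-byte char (#6). Advance 2.
Byte at offset 18: 0xEE = 11101110 → 3-byte char (#7). Advance 3.
Byte at offset 21: 0xF3 = 11110011 → 4-byte char (#8). Advance 4.
Reached end at offset 25 after 8 code points.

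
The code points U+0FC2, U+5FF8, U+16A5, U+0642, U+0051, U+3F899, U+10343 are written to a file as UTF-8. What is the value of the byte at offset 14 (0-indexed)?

U+0FC2 → 3-byte form E0 BF 82 at offsets 0–2.
U+5FF8 → 3-byte form E5 BF B8 at offsets 3–5.
U+16A5 → 3-byte form E1 9A A5 at offsets 6–8.
U+0642 → 2-byte form D9 82 at offsets 9–10.
U+0051 → 1-byte form 51 at offsets 11–11.
U+3F899 → 4-byte form F0 BF A2 99 at offsets 12–15.
Offset 14 falls in char 6's range; it's byte 3 of F0 BF A2 99 = 0xA2.

0xA2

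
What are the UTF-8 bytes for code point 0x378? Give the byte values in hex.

U+0378 = 0x378 = 888 decimal. In range U+0080–U+07FF → 2-byte form: 110xxxxx 10xxxxxx.
Binary (11 bits): 01101111000.
Split 5+6: 01101 | 111000.
Byte 1: 11001101 = 0xCD.
Byte 2: 10111000 = 0xB8.

CD B8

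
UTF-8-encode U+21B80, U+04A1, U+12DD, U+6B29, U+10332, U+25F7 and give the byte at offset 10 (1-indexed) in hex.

1-indexed offset 10 is 0-indexed offset 9.
U+21B80 → 4-byte form F0 A1 AE 80 at offsets 0–3.
U+04A1 → 2-byte form D2 A1 at offsets 4–5.
U+12DD → 3-byte form E1 8B 9D at offsets 6–8.
U+6B29 → 3-byte form E6 AC A9 at offsets 9–11.
Offset 9 falls in char 4's range; it's byte 1 of E6 AC A9 = 0xE6.

0xE6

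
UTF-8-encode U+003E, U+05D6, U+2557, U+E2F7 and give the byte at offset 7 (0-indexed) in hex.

0x8B

U+003E → 1-byte form 3E at offsets 0–0.
U+05D6 → 2-byte form D7 96 at offsets 1–2.
U+2557 → 3-byte form E2 95 97 at offsets 3–5.
U+E2F7 → 3-byte form EE 8B B7 at offsets 6–8.
Offset 7 falls in char 4's range; it's byte 2 of EE 8B B7 = 0x8B.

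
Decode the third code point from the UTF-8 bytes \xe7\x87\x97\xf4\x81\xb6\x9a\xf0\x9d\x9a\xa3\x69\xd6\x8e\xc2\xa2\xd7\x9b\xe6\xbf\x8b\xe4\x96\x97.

U+1D6A3

Offset 0: leading byte 0xE7 = 11100111 → 3-byte char #1 = E7 87 97.
Offset 3: leading byte 0xF4 = 11110100 → 4-byte char #2 = F4 81 B6 9A.
Offset 7: leading byte 0xF0 = 11110000 → 4-byte char #3 = F0 9D 9A A3.
Leading byte 0xF0 = 11110000 matches 11110xxx → 4-byte sequence.
Byte 1: 0xF0 = 11110000, payload 000 (3 bits).
Byte 2: 0x9D = 10011101 (10xxxxxx ✓), payload 011101.
Byte 3: 0x9A = 10011010 (10xxxxxx ✓), payload 011010.
Byte 4: 0xA3 = 10100011 (10xxxxxx ✓), payload 100011.
Concatenate: 000011101011010100011 = 0x1D6A3 (21 bits → U+1D6A3).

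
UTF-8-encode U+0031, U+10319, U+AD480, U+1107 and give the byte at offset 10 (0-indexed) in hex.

U+0031 → 1-byte form 31 at offsets 0–0.
U+10319 → 4-byte form F0 90 8C 99 at offsets 1–4.
U+AD480 → 4-byte form F2 AD 92 80 at offsets 5–8.
U+1107 → 3-byte form E1 84 87 at offsets 9–11.
Offset 10 falls in char 4's range; it's byte 2 of E1 84 87 = 0x84.

0x84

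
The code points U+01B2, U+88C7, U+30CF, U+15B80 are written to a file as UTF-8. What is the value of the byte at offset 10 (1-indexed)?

1-indexed offset 10 is 0-indexed offset 9.
U+01B2 → 2-byte form C6 B2 at offsets 0–1.
U+88C7 → 3-byte form E8 A3 87 at offsets 2–4.
U+30CF → 3-byte form E3 83 8F at offsets 5–7.
U+15B80 → 4-byte form F0 95 AE 80 at offsets 8–11.
Offset 9 falls in char 4's range; it's byte 2 of F0 95 AE 80 = 0x95.

0x95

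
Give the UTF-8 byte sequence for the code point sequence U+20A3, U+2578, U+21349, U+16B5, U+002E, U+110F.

E2 82 A3 E2 95 B8 F0 A1 8D 89 E1 9A B5 2E E1 84 8F

U+20A3: 3-byte form → E2 82 A3.
U+2578: 3-byte form → E2 95 B8.
U+21349: 4-byte form → F0 A1 8D 89.
U+16B5: 3-byte form → E1 9A B5.
U+002E: 1-byte form → 2E.
U+110F: 3-byte form → E1 84 8F.
Concatenated (17 bytes): E2 82 A3 E2 95 B8 F0 A1 8D 89 E1 9A B5 2E E1 84 8F.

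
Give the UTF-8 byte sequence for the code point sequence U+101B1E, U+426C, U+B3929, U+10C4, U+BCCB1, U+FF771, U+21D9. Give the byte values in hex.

F4 81 AC 9E E4 89 AC F2 B3 A4 A9 E1 83 84 F2 BC B2 B1 F3 BF 9D B1 E2 87 99

U+101B1E: 4-byte form → F4 81 AC 9E.
U+426C: 3-byte form → E4 89 AC.
U+B3929: 4-byte form → F2 B3 A4 A9.
U+10C4: 3-byte form → E1 83 84.
U+BCCB1: 4-byte form → F2 BC B2 B1.
U+FF771: 4-byte form → F3 BF 9D B1.
U+21D9: 3-byte form → E2 87 99.
Concatenated (25 bytes): F4 81 AC 9E E4 89 AC F2 B3 A4 A9 E1 83 84 F2 BC B2 B1 F3 BF 9D B1 E2 87 99.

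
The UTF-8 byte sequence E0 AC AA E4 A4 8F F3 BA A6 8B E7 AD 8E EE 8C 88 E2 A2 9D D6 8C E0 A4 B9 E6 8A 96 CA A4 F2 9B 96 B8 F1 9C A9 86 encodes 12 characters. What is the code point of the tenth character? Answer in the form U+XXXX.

U+02A4

Offset 0: leading byte 0xE0 = 11100000 → 3-byte char #1 = E0 AC AA.
Offset 3: leading byte 0xE4 = 11100100 → 3-byte char #2 = E4 A4 8F.
Offset 6: leading byte 0xF3 = 11110011 → 4-byte char #3 = F3 BA A6 8B.
Offset 10: leading byte 0xE7 = 11100111 → 3-byte char #4 = E7 AD 8E.
Offset 13: leading byte 0xEE = 11101110 → 3-byte char #5 = EE 8C 88.
Offset 16: leading byte 0xE2 = 11100010 → 3-byte char #6 = E2 A2 9D.
Offset 19: leading byte 0xD6 = 11010110 → 2-byte char #7 = D6 8C.
Offset 21: leading byte 0xE0 = 11100000 → 3-byte char #8 = E0 A4 B9.
Offset 24: leading byte 0xE6 = 11100110 → 3-byte char #9 = E6 8A 96.
Offset 27: leading byte 0xCA = 11001010 → 2-byte char #10 = CA A4.
Leading byte 0xCA = 11001010 matches 110xxxxx → 2-byte sequence.
Byte 1: 0xCA = 11001010, payload 01010 (5 bits).
Byte 2: 0xA4 = 10100100 (10xxxxxx ✓), payload 100100.
Concatenate: 01010100100 = 0x2A4 (11 bits → U+02A4).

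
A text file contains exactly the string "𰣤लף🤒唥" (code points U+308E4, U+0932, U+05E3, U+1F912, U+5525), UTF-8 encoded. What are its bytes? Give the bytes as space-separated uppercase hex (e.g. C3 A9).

U+308E4: 4-byte form → F0 B0 A3 A4.
U+0932: 3-byte form → E0 A4 B2.
U+05E3: 2-byte form → D7 A3.
U+1F912: 4-byte form → F0 9F A4 92.
U+5525: 3-byte form → E5 94 A5.
Concatenated (16 bytes): F0 B0 A3 A4 E0 A4 B2 D7 A3 F0 9F A4 92 E5 94 A5.

F0 B0 A3 A4 E0 A4 B2 D7 A3 F0 9F A4 92 E5 94 A5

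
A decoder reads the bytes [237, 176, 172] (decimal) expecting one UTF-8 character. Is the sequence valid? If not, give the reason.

Structurally a 3-byte sequence; payload = 0xDC2C.
But 0xDC2C is in U+D800–U+DFFF, the surrogate range. Surrogates are not Unicode scalar values and are forbidden in UTF-8.

invalid (encodes a surrogate (U+D800–U+DFFF))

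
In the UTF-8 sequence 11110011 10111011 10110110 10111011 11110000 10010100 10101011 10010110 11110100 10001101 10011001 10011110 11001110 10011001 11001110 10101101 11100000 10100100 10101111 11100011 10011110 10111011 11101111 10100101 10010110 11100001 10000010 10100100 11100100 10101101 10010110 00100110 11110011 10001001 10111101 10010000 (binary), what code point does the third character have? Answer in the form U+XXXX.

Offset 0: leading byte 0xF3 = 11110011 → 4-byte char #1 = F3 BB B6 BB.
Offset 4: leading byte 0xF0 = 11110000 → 4-byte char #2 = F0 94 AB 96.
Offset 8: leading byte 0xF4 = 11110100 → 4-byte char #3 = F4 8D 99 9E.
Leading byte 0xF4 = 11110100 matches 11110xxx → 4-byte sequence.
Byte 1: 0xF4 = 11110100, payload 100 (3 bits).
Byte 2: 0x8D = 10001101 (10xxxxxx ✓), payload 001101.
Byte 3: 0x99 = 10011001 (10xxxxxx ✓), payload 011001.
Byte 4: 0x9E = 10011110 (10xxxxxx ✓), payload 011110.
Concatenate: 100001101011001011110 = 0x10D65E (21 bits → U+10D65E).

U+10D65E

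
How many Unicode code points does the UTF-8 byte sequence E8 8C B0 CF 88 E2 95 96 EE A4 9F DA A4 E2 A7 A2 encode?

Byte at offset 0: 0xE8 = 11101000 → 3-byte char (#1). Advance 3.
Byte at offset 3: 0xCF = 11001111 → 2-byte char (#2). Advance 2.
Byte at offset 5: 0xE2 = 11100010 → 3-byte char (#3). Advance 3.
Byte at offset 8: 0xEE = 11101110 → 3-byte char (#4). Advance 3.
Byte at offset 11: 0xDA = 11011010 → 2-byte char (#5). Advance 2.
Byte at offset 13: 0xE2 = 11100010 → 3-byte char (#6). Advance 3.
Reached end at offset 16 after 6 code points.

6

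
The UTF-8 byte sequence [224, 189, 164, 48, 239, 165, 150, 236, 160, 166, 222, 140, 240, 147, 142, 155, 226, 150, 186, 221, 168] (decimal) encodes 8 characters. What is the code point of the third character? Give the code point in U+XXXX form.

U+F956

Offset 0: leading byte 0xE0 = 11100000 → 3-byte char #1 = E0 BD A4.
Offset 3: leading byte 0x30 = 00110000 → 1-byte char #2 = 30.
Offset 4: leading byte 0xEF = 11101111 → 3-byte char #3 = EF A5 96.
Leading byte 0xEF = 11101111 matches 1110xxxx → 3-byte sequence.
Byte 1: 0xEF = 11101111, payload 1111 (4 bits).
Byte 2: 0xA5 = 10100101 (10xxxxxx ✓), payload 100101.
Byte 3: 0x96 = 10010110 (10xxxxxx ✓), payload 010110.
Concatenate: 1111100101010110 = 0xF956 (16 bits → U+F956).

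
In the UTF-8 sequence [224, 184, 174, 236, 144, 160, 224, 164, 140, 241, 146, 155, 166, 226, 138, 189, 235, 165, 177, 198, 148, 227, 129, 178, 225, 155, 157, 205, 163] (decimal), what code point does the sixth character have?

Offset 0: leading byte 0xE0 = 11100000 → 3-byte char #1 = E0 B8 AE.
Offset 3: leading byte 0xEC = 11101100 → 3-byte char #2 = EC 90 A0.
Offset 6: leading byte 0xE0 = 11100000 → 3-byte char #3 = E0 A4 8C.
Offset 9: leading byte 0xF1 = 11110001 → 4-byte char #4 = F1 92 9B A6.
Offset 13: leading byte 0xE2 = 11100010 → 3-byte char #5 = E2 8A BD.
Offset 16: leading byte 0xEB = 11101011 → 3-byte char #6 = EB A5 B1.
Leading byte 0xEB = 11101011 matches 1110xxxx → 3-byte sequence.
Byte 1: 0xEB = 11101011, payload 1011 (4 bits).
Byte 2: 0xA5 = 10100101 (10xxxxxx ✓), payload 100101.
Byte 3: 0xB1 = 10110001 (10xxxxxx ✓), payload 110001.
Concatenate: 1011100101110001 = 0xB971 (16 bits → U+B971).

U+B971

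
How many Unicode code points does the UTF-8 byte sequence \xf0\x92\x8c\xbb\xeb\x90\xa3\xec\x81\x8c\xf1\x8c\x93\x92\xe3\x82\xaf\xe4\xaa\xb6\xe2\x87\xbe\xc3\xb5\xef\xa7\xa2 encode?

Byte at offset 0: 0xF0 = 11110000 → 4-byte char (#1). Advance 4.
Byte at offset 4: 0xEB = 11101011 → 3-byte char (#2). Advance 3.
Byte at offset 7: 0xEC = 11101100 → 3-byte char (#3). Advance 3.
Byte at offset 10: 0xF1 = 11110001 → 4-byte char (#4). Advance 4.
Byte at offset 14: 0xE3 = 11100011 → 3-byte char (#5). Advance 3.
Byte at offset 17: 0xE4 = 11100100 → 3-byte char (#6). Advance 3.
Byte at offset 20: 0xE2 = 11100010 → 3-byte char (#7). Advance 3.
Byte at offset 23: 0xC3 = 11000011 → 2-byte char (#8). Advance 2.
Byte at offset 25: 0xEF = 11101111 → 3-byte char (#9). Advance 3.
Reached end at offset 28 after 9 code points.

9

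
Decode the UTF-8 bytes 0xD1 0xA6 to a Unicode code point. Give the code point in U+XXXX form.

U+0466

Leading byte 0xD1 = 11010001 matches 110xxxxx → 2-byte sequence.
Byte 1: 0xD1 = 11010001, payload 10001 (5 bits).
Byte 2: 0xA6 = 10100110 (10xxxxxx ✓), payload 100110.
Concatenate: 10001100110 = 0x466 (11 bits → U+0466).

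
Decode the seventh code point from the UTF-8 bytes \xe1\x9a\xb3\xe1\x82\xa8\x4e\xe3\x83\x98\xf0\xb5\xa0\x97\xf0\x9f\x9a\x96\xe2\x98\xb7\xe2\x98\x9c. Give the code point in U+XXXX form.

Offset 0: leading byte 0xE1 = 11100001 → 3-byte char #1 = E1 9A B3.
Offset 3: leading byte 0xE1 = 11100001 → 3-byte char #2 = E1 82 A8.
Offset 6: leading byte 0x4E = 01001110 → 1-byte char #3 = 4E.
Offset 7: leading byte 0xE3 = 11100011 → 3-byte char #4 = E3 83 98.
Offset 10: leading byte 0xF0 = 11110000 → 4-byte char #5 = F0 B5 A0 97.
Offset 14: leading byte 0xF0 = 11110000 → 4-byte char #6 = F0 9F 9A 96.
Offset 18: leading byte 0xE2 = 11100010 → 3-byte char #7 = E2 98 B7.
Leading byte 0xE2 = 11100010 matches 1110xxxx → 3-byte sequence.
Byte 1: 0xE2 = 11100010, payload 0010 (4 bits).
Byte 2: 0x98 = 10011000 (10xxxxxx ✓), payload 011000.
Byte 3: 0xB7 = 10110111 (10xxxxxx ✓), payload 110111.
Concatenate: 0010011000110111 = 0x2637 (16 bits → U+2637).

U+2637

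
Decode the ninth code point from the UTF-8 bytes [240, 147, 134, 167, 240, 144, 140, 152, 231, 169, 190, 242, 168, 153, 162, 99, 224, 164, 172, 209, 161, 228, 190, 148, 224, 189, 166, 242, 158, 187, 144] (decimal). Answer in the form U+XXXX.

Offset 0: leading byte 0xF0 = 11110000 → 4-byte char #1 = F0 93 86 A7.
Offset 4: leading byte 0xF0 = 11110000 → 4-byte char #2 = F0 90 8C 98.
Offset 8: leading byte 0xE7 = 11100111 → 3-byte char #3 = E7 A9 BE.
Offset 11: leading byte 0xF2 = 11110010 → 4-byte char #4 = F2 A8 99 A2.
Offset 15: leading byte 0x63 = 01100011 → 1-byte char #5 = 63.
Offset 16: leading byte 0xE0 = 11100000 → 3-byte char #6 = E0 A4 AC.
Offset 19: leading byte 0xD1 = 11010001 → 2-byte char #7 = D1 A1.
Offset 21: leading byte 0xE4 = 11100100 → 3-byte char #8 = E4 BE 94.
Offset 24: leading byte 0xE0 = 11100000 → 3-byte char #9 = E0 BD A6.
Leading byte 0xE0 = 11100000 matches 1110xxxx → 3-byte sequence.
Byte 1: 0xE0 = 11100000, payload 0000 (4 bits).
Byte 2: 0xBD = 10111101 (10xxxxxx ✓), payload 111101.
Byte 3: 0xA6 = 10100110 (10xxxxxx ✓), payload 100110.
Concatenate: 0000111101100110 = 0xF66 (16 bits → U+0F66).

U+0F66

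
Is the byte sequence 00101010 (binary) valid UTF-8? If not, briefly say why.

Leading byte 0x2A = 00101010 → 1-byte form.

valid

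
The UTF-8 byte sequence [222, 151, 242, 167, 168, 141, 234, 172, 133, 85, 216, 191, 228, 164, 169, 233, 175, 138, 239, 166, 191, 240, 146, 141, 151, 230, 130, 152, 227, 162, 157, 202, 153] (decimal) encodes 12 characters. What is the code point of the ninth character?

U+12357

Offset 0: leading byte 0xDE = 11011110 → 2-byte char #1 = DE 97.
Offset 2: leading byte 0xF2 = 11110010 → 4-byte char #2 = F2 A7 A8 8D.
Offset 6: leading byte 0xEA = 11101010 → 3-byte char #3 = EA AC 85.
Offset 9: leading byte 0x55 = 01010101 → 1-byte char #4 = 55.
Offset 10: leading byte 0xD8 = 11011000 → 2-byte char #5 = D8 BF.
Offset 12: leading byte 0xE4 = 11100100 → 3-byte char #6 = E4 A4 A9.
Offset 15: leading byte 0xE9 = 11101001 → 3-byte char #7 = E9 AF 8A.
Offset 18: leading byte 0xEF = 11101111 → 3-byte char #8 = EF A6 BF.
Offset 21: leading byte 0xF0 = 11110000 → 4-byte char #9 = F0 92 8D 97.
Leading byte 0xF0 = 11110000 matches 11110xxx → 4-byte sequence.
Byte 1: 0xF0 = 11110000, payload 000 (3 bits).
Byte 2: 0x92 = 10010010 (10xxxxxx ✓), payload 010010.
Byte 3: 0x8D = 10001101 (10xxxxxx ✓), payload 001101.
Byte 4: 0x97 = 10010111 (10xxxxxx ✓), payload 010111.
Concatenate: 000010010001101010111 = 0x12357 (21 bits → U+12357).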